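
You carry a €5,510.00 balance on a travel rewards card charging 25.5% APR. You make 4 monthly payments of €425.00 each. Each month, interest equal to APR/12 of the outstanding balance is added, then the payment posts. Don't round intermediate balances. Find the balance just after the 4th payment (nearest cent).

€4,238.53

Monthly rate r = 25.5%/12 = 2.125% = 0.02125.
Each month: B ← B·(1+r) − €425.00.
Month 1: interest €117.09; balance after payment €5,202.09.
Month 2: interest €110.54; balance after payment €4,887.63.
Month 3: interest €103.86; balance after payment €4,566.49.
Month 4: interest €97.04; balance after payment €4,238.53.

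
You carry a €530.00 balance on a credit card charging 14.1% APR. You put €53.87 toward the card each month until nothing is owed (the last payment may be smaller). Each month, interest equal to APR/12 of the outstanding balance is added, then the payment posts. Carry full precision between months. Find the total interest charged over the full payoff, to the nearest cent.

Monthly rate r = 14.1%/12 = 1.175% = 0.01175.
Payoff takes n = ⌈−ln(1 − rB₀/P)/ln(1+r)⌉ = ⌈10.516⌉ = 11 payments; the last is €27.90.
Total paid = 10·€53.87 + €27.90 = €566.60.
Total interest = total paid − principal = €566.60 − €530.00 = €36.60.

€36.60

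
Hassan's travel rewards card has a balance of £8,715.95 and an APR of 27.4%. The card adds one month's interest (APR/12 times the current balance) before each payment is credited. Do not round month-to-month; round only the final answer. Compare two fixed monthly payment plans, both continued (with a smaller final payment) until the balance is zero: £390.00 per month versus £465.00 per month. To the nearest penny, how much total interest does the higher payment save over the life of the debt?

£828.02

Monthly rate r = 27.4%/12 = 2.28333% = 0.0228333.
At £390.00/mo: n = ⌈−ln(1 − rB₀/P)/ln(1+r)⌉ = 32 payments (last £244.16); total interest = total paid − £8,715.95 = £3,618.21.
At £465.00/mo: 25 payments (last £346.14); total interest £2,790.19.
Interest saved = £3,618.21 − £2,790.19 = £828.02.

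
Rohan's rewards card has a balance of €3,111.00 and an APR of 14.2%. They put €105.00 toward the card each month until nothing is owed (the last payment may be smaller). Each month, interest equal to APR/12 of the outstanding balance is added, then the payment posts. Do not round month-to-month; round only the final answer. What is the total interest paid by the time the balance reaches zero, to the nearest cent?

Monthly rate r = 14.2%/12 = 1.18333% = 0.0118333.
Payoff takes n = ⌈−ln(1 − rB₀/P)/ln(1+r)⌉ = ⌈36.698⌉ = 37 payments; the last is €73.45.
Total paid = 36·€105.00 + €73.45 = €3,853.45.
Total interest = total paid − principal = €3,853.45 − €3,111.00 = €742.45.

€742.45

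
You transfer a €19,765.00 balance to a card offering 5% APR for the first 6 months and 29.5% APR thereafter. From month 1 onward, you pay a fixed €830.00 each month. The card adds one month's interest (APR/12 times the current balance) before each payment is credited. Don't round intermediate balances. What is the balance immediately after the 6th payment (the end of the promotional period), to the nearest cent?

Promo months 1–6 at r₀ = 5%/12 = 0.00416667; months 7+ at r₁ = 29.5%/12 = 0.0245833.
After month 6: iterate B ← B·(1+r₀) − €830.00 for 6 months → €15,232.14.

€15,232.14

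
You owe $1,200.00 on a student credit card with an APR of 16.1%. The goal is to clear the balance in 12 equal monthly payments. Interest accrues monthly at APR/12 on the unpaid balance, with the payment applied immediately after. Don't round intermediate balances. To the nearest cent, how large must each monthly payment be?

Monthly rate r = 16.1%/12 = 1.34167% = 0.0134167.
Level-payment amortization: P = B₀·r / (1 − (1+r)^(−n)) = 1200.00·0.0134167 / (1 − 1.01342^(−12)).
Denominator 1 − (1+r)^(−12) = 0.147796152.
P = 16.1 / 0.147796152 ≈ 108.93.

$108.93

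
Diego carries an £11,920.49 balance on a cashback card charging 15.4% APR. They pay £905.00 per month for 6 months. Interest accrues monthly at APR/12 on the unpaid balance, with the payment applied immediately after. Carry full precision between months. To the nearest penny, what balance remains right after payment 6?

Monthly rate r = 15.4%/12 = 1.28333% = 0.0128333.
Each month: B ← B·(1+r) − £905.00.
Month 1: interest £152.98; balance after payment £11,168.47.
Month 2: interest £143.33; balance after payment £10,406.80.
Month 3: interest £133.55; balance after payment £9,635.35.
Month 4: interest £123.65; balance after payment £8,854.01.
Month 5: interest £113.63; balance after payment £8,062.63.
Month 6: interest £103.47; balance after payment £7,261.10.

£7,261.10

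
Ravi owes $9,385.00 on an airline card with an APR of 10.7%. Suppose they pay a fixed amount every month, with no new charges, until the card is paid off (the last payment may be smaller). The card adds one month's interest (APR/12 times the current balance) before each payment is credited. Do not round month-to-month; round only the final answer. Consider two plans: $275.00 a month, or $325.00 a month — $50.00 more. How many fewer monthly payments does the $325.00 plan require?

Monthly rate r = 10.7%/12 = 0.891667% = 0.00891667.
At $275.00/mo: n = ⌈−ln(1 − rB₀/P)/ln(1+r)⌉ = 41 payments (last $240.31); total interest = total paid − $9,385.00 = $1,855.31.
At $325.00/mo: 34 payments (last $174.90); total interest $1,514.90.
Payments saved = 41 − 34 = 7.

7 fewer payments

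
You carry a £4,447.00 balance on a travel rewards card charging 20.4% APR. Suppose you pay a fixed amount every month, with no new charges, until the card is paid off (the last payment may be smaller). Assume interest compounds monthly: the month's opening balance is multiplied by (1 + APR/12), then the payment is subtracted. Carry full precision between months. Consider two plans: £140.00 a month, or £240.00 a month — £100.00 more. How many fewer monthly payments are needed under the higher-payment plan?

24 fewer payments

Monthly rate r = 20.4%/12 = 1.7% = 0.017.
At £140.00/mo: n = ⌈−ln(1 − rB₀/P)/ln(1+r)⌉ = 47 payments (last £9.09); total interest = total paid − £4,447.00 = £2,002.09.
At £240.00/mo: 23 payments (last £106.91); total interest £939.91.
Payments saved = 47 − 23 = 24.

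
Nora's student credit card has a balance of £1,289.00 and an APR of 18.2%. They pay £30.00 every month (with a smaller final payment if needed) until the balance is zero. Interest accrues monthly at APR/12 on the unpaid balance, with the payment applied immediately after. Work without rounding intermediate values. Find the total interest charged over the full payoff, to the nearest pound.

Monthly rate r = 18.2%/12 = 1.51667% = 0.0151667.
Payoff takes n = ⌈−ln(1 − rB₀/P)/ln(1+r)⌉ = ⌈70.059⌉ = 71 payments; the last is £1.77.
Total paid = 70·£30.00 + £1.77 = £2,101.77.
Total interest = total paid − principal = £2,101.77 − £1,289.00 = £812.77.

£813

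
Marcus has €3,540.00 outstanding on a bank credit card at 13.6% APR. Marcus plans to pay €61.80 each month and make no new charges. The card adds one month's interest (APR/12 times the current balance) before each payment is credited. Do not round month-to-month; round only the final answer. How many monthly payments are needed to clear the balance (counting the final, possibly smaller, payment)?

93 payments

Monthly rate r = 13.6%/12 = 1.13333% = 0.0113333.
Recurrence: B ← B·(1+r) − €61.80.
Month 1: interest €40.12; balance after payment €3,518.32.
Month 2: interest €39.87; balance after payment €3,496.39.
Closed form: n = −ln(1 − rB₀/P)/ln(1+r) = −ln(0.35081)/ln(1.01133) ≈ 92.950, so the balance reaches zero during payment 93.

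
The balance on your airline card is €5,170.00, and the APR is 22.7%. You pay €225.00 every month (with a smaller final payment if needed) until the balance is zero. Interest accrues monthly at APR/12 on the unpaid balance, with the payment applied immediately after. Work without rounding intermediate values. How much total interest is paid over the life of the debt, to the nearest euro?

Monthly rate r = 22.7%/12 = 1.89167% = 0.0189167.
Payoff takes n = ⌈−ln(1 − rB₀/P)/ln(1+r)⌉ = ⌈30.434⌉ = 31 payments; the last is €98.18.
Total paid = 30·€225.00 + €98.18 = €6,848.18.
Total interest = total paid − principal = €6,848.18 − €5,170.00 = €1,678.18.

€1,678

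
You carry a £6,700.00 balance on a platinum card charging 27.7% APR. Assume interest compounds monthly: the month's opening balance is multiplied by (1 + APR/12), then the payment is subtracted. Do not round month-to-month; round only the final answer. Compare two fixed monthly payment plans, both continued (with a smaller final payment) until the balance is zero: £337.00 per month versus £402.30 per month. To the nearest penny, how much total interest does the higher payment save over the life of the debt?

£515.76

Monthly rate r = 27.7%/12 = 2.30833% = 0.0230833.
At £337.00/mo: n = ⌈−ln(1 − rB₀/P)/ln(1+r)⌉ = 27 payments (last £308.29); total interest = total paid − £6,700.00 = £2,370.29.
At £402.30/mo: 22 payments (last £106.23); total interest £1,854.53.
Interest saved = £2,370.29 − £1,854.53 = £515.76.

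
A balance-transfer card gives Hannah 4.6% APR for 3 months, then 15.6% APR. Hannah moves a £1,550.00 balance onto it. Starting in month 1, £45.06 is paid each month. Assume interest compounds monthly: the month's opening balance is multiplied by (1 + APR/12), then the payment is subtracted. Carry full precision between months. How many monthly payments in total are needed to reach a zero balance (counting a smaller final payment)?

Promo months 1–3 at r₀ = 4.6%/12 = 0.00383333; months 4+ at r₁ = 15.6%/12 = 0.013.
After month 3: iterate B ← B·(1+r₀) − £45.06 for 3 months → £1,432.19.
Then at r₁ with £45.06/mo: n₂ = −ln(1 − r₁·B/P)/ln(1+r₁) ≈ 41.27 → 42 more payments.

45 payments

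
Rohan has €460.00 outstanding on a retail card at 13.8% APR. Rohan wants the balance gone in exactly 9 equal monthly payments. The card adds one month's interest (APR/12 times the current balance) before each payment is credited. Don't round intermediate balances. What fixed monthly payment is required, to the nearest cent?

€54.09

Monthly rate r = 13.8%/12 = 1.15% = 0.0115.
Level-payment amortization: P = B₀·r / (1 − (1+r)^(−n)) = 460.00·0.0115 / (1 − 1.0115^(−9)).
Denominator 1 − (1+r)^(−9) = 0.0977912889.
P = 5.29 / 0.0977912889 ≈ 54.09.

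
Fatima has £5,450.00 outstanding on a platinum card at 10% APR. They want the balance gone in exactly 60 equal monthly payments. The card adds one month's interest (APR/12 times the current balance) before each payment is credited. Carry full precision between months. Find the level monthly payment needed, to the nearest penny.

£115.80

Monthly rate r = 10%/12 = 0.833333% = 0.00833333.
Level-payment amortization: P = B₀·r / (1 − (1+r)^(−n)) = 5450.00·0.00833333 / (1 − 1.00833^(−60)).
Denominator 1 − (1+r)^(−60) = 0.392211409.
P = 45.4167 / 0.392211409 ≈ 115.80.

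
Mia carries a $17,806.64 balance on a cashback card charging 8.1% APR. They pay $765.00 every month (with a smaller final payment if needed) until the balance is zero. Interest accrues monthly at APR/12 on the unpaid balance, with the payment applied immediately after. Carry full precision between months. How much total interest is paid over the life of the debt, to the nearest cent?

$1,631.08

Monthly rate r = 8.1%/12 = 0.675% = 0.00675.
Payoff takes n = ⌈−ln(1 − rB₀/P)/ln(1+r)⌉ = ⌈25.408⌉ = 26 payments; the last is $312.72.
Total paid = 25·$765.00 + $312.72 = $19,437.72.
Total interest = total paid − principal = $19,437.72 − $17,806.64 = $1,631.08.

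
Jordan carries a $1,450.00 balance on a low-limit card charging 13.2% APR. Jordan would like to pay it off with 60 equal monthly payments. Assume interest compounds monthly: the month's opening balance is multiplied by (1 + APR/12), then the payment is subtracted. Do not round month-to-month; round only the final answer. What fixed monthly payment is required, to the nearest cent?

$33.14

Monthly rate r = 13.2%/12 = 1.1% = 0.011.
Level-payment amortization: P = B₀·r / (1 − (1+r)^(−n)) = 1450.00·0.011 / (1 − 1.011^(−60)).
Denominator 1 − (1+r)^(−60) = 0.481282781.
P = 15.95 / 0.481282781 ≈ 33.14.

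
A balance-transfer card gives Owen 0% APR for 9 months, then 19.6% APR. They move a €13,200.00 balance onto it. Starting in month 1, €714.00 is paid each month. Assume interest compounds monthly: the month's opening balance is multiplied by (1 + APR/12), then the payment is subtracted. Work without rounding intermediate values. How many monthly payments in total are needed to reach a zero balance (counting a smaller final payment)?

20 months

Promo months 1–9 at r₀ = 0%/12 = 0; months 10+ at r₁ = 19.6%/12 = 0.0163333.
After month 9 (no interest yet): B = €13,200.00 − 9·€714.00 = €6,774.00.
Then at r₁ with €714.00/mo: n₂ = −ln(1 − r₁·B/P)/ln(1+r₁) ≈ 10.39 → 11 more payments.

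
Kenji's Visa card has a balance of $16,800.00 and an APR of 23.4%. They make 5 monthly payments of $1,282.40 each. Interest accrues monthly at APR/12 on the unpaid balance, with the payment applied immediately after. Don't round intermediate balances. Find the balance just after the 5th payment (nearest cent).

Monthly rate r = 23.4%/12 = 1.95% = 0.0195.
Each month: B ← B·(1+r) − $1,282.40.
Month 1: interest $327.60; balance after payment $15,845.20.
Month 2: interest $308.98; balance after payment $14,871.78.
Month 3: interest $290.00; balance after payment $13,879.38.
Month 4: interest $270.65; balance after payment $12,867.63.
Month 5: interest $250.92; balance after payment $11,836.15.

$11,836.15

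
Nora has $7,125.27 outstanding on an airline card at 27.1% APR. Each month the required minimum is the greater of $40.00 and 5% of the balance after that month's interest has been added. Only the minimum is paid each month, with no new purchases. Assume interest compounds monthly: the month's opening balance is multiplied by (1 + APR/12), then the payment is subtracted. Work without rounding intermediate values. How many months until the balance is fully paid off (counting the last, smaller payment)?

103 months

Monthly rate r = 27.1%/12 = 2.25833% = 0.0225833.
While 5% of the post-interest balance exceeds $40.00, each month B ← (B·(1+r))·(1 − 0.05), i.e. B shrinks by the factor (1+r)·0.95 = 0.97145.
This holds for months 1–77. Entering month 78 the balance is $766.16; 5% of the post-interest balance is now below $40.00, so the flat $40.00 minimum applies from here.
From month 78 a fixed $40.00 at rate r clears $766.16 in 26 more payments. Total: 77 + 26 = 103 months.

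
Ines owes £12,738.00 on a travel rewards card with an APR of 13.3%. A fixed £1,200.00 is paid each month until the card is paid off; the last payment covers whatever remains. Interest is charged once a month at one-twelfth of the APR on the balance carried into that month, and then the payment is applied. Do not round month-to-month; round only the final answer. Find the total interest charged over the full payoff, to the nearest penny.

Monthly rate r = 13.3%/12 = 1.10833% = 0.0110833.
Payoff takes n = ⌈−ln(1 − rB₀/P)/ln(1+r)⌉ = ⌈11.356⌉ = 12 payments; the last is £428.29.
Total paid = 11·£1,200.00 + £428.29 = £13,628.29.
Total interest = total paid − principal = £13,628.29 − £12,738.00 = £890.29.

£890.29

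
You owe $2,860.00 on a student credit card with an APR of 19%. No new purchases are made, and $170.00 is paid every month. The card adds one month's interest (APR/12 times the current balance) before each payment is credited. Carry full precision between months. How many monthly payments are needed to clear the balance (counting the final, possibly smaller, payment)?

Monthly rate r = 19%/12 = 1.58333% = 0.0158333.
Recurrence: B ← B·(1+r) − $170.00.
Month 1: interest $45.28; balance after payment $2,735.28.
Month 2: interest $43.31; balance after payment $2,608.59.
Closed form: n = −ln(1 − rB₀/P)/ln(1+r) = −ln(0.73363)/ln(1.01583) ≈ 19.718, so the balance reaches zero during payment 20.

20 payments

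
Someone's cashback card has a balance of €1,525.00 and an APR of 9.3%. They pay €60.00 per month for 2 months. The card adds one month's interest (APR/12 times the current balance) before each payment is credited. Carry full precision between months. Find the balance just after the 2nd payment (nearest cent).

Monthly rate r = 9.3%/12 = 0.775% = 0.00775.
Each month: B ← B·(1+r) − €60.00.
Month 1: interest €11.82; balance after payment €1,476.82.
Month 2: interest €11.45; balance after payment €1,428.26.

€1,428.26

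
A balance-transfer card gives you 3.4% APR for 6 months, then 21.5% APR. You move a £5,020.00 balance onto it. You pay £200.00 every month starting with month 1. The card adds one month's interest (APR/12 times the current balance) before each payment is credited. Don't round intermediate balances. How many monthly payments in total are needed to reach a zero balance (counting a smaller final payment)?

Promo months 1–6 at r₀ = 3.4%/12 = 0.00283333; months 7+ at r₁ = 21.5%/12 = 0.0179167.
After month 6: iterate B ← B·(1+r₀) − £200.00 for 6 months → £3,897.41.
Then at r₁ with £200.00/mo: n₂ = −ln(1 − r₁·B/P)/ln(1+r₁) ≈ 24.18 → 25 more payments.

31 payments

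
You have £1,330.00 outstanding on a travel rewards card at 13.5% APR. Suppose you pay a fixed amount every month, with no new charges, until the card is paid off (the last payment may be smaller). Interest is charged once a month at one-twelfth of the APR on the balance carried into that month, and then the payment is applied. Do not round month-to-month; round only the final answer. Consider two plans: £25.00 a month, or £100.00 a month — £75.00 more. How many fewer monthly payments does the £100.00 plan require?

67 fewer payments

Monthly rate r = 13.5%/12 = 1.125% = 0.01125.
At £25.00/mo: n = ⌈−ln(1 − rB₀/P)/ln(1+r)⌉ = 82 payments (last £14.30); total interest = total paid − £1,330.00 = £709.30.
At £100.00/mo: 15 payments (last £48.92); total interest £118.92.
Payments saved = 82 − 15 = 67.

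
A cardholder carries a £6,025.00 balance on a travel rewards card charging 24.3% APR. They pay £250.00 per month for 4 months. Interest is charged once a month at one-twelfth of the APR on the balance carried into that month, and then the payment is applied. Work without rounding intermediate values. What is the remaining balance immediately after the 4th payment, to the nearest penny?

£5,497.26

Monthly rate r = 24.3%/12 = 2.025% = 0.02025.
Each month: B ← B·(1+r) − £250.00.
Month 1: interest £122.01; balance after payment £5,897.01.
Month 2: interest £119.41; balance after payment £5,766.42.
Month 3: interest £116.77; balance after payment £5,633.19.
Month 4: interest £114.07; balance after payment £5,497.26.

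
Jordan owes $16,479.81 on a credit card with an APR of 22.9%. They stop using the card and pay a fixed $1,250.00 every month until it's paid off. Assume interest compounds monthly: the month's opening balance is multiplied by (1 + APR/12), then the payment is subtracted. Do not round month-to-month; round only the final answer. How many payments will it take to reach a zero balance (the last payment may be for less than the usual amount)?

Monthly rate r = 22.9%/12 = 1.90833% = 0.0190833.
Recurrence: B ← B·(1+r) − $1,250.00.
Month 1: interest $314.49; balance after payment $15,544.30.
Month 2: interest $296.64; balance after payment $14,590.94.
Closed form: n = −ln(1 − rB₀/P)/ln(1+r) = −ln(0.74841)/ln(1.01908) ≈ 15.331, so the balance reaches zero during payment 16.

16 payments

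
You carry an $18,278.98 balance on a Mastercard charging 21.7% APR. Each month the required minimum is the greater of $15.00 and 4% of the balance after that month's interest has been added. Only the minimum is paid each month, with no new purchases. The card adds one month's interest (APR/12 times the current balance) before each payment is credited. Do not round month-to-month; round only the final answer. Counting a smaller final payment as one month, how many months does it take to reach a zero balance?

Monthly rate r = 21.7%/12 = 1.80833% = 0.0180833.
While 4% of the post-interest balance exceeds $15.00, each month B ← (B·(1+r))·(1 − 0.04), i.e. B shrinks by the factor (1+r)·0.96 = 0.97736.
This holds for months 1–171. Entering month 172 the balance is $364.15; 4% of the post-interest balance is now below $15.00, so the flat $15.00 minimum applies from here.
From month 172 a fixed $15.00 at rate r clears $364.15 in 33 more payments. Total: 171 + 33 = 204 months.

204 months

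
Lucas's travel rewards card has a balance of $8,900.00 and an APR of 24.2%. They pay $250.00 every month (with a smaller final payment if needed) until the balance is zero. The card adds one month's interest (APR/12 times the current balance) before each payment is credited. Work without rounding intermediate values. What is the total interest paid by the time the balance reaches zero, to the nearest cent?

$6,947.67

Monthly rate r = 24.2%/12 = 2.01667% = 0.0201667.
Payoff takes n = ⌈−ln(1 − rB₀/P)/ln(1+r)⌉ = ⌈63.388⌉ = 64 payments; the last is $97.67.
Total paid = 63·$250.00 + $97.67 = $15,847.67.
Total interest = total paid − principal = $15,847.67 − $8,900.00 = $6,947.67.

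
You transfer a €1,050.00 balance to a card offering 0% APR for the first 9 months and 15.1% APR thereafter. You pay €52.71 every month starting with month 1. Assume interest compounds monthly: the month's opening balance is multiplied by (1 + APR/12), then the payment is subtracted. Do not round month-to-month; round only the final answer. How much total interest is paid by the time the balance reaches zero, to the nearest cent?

Promo months 1–9 at r₀ = 0%/12 = 0; months 10+ at r₁ = 15.1%/12 = 0.0125833.
After month 9 (no interest yet): B = €1,050.00 − 9·€52.71 = €575.61.
Then at r₁ with €52.71/mo: n₂ = −ln(1 − r₁·B/P)/ln(1+r₁) ≈ 11.82 → 12 more payments.
Total paid = 20·€52.71 + €43.33 = €1,097.53; interest = €1,097.53 − €1,050.00 = €47.53.

€47.53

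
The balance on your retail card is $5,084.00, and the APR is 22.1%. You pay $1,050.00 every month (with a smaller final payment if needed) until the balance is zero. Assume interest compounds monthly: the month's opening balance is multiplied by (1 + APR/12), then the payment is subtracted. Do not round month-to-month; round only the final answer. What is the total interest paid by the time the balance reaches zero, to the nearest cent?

$291.01

Monthly rate r = 22.1%/12 = 1.84167% = 0.0184167.
Payoff takes n = ⌈−ln(1 − rB₀/P)/ln(1+r)⌉ = ⌈5.118⌉ = 6 payments; the last is $125.01.
Total paid = 5·$1,050.00 + $125.01 = $5,375.01.
Total interest = total paid − principal = $5,375.01 − $5,084.00 = $291.01.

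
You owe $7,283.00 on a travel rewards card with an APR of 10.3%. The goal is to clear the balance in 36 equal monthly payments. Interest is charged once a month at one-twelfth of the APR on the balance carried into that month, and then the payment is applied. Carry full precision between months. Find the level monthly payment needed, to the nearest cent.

Monthly rate r = 10.3%/12 = 0.858333% = 0.00858333.
Level-payment amortization: P = B₀·r / (1 − (1+r)^(−n)) = 7283.00·0.00858333 / (1 − 1.00858^(−36)).
Denominator 1 − (1+r)^(−36) = 0.264850512.
P = 62.5124 / 0.264850512 ≈ 236.03.

$236.03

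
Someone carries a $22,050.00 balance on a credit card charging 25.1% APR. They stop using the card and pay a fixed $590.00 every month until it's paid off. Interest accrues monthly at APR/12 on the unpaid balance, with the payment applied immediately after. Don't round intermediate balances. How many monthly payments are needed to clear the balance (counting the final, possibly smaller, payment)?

Monthly rate r = 25.1%/12 = 2.09167% = 0.0209167.
Recurrence: B ← B·(1+r) − $590.00.
Month 1: interest $461.21; balance after payment $21,921.21.
Month 2: interest $458.52; balance after payment $21,789.73.
Closed form: n = −ln(1 − rB₀/P)/ln(1+r) = −ln(0.21828)/ln(1.02092) ≈ 73.521, so the balance reaches zero during payment 74.

74 months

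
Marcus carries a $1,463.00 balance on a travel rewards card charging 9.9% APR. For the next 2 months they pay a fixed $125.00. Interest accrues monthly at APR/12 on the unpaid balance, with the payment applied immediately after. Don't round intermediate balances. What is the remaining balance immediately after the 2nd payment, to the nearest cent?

$1,236.21

Monthly rate r = 9.9%/12 = 0.825% = 0.00825.
Each month: B ← B·(1+r) − $125.00.
Month 1: interest $12.07; balance after payment $1,350.07.
Month 2: interest $11.14; balance after payment $1,236.21.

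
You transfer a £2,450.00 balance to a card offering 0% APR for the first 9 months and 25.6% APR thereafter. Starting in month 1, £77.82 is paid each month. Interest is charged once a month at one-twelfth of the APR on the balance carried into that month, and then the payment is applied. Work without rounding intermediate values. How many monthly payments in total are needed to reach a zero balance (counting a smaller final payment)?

Promo months 1–9 at r₀ = 0%/12 = 0; months 10+ at r₁ = 25.6%/12 = 0.0213333.
After month 9 (no interest yet): B = £2,450.00 − 9·£77.82 = £1,749.62.
Then at r₁ with £77.82/mo: n₂ = −ln(1 − r₁·B/P)/ln(1+r₁) ≈ 30.95 → 31 more payments.

40 months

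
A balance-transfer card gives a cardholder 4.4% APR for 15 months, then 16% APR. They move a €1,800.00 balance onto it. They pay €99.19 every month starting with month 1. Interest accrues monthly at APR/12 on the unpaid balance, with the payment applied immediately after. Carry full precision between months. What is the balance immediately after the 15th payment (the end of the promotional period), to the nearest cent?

Promo months 1–15 at r₀ = 4.4%/12 = 0.00366667; months 16+ at r₁ = 16%/12 = 0.0133333.
After month 15: iterate B ← B·(1+r₀) − €99.19 for 15 months → €374.93.

€374.93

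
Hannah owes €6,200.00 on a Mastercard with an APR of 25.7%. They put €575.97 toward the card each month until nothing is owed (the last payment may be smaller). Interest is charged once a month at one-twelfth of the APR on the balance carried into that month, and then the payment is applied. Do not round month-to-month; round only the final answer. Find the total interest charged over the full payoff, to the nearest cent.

Monthly rate r = 25.7%/12 = 2.14167% = 0.0214167.
Payoff takes n = ⌈−ln(1 − rB₀/P)/ln(1+r)⌉ = ⌈12.367⌉ = 13 payments; the last is €212.83.
Total paid = 12·€575.97 + €212.83 = €7,124.47.
Total interest = total paid − principal = €7,124.47 − €6,200.00 = €924.47.

€924.47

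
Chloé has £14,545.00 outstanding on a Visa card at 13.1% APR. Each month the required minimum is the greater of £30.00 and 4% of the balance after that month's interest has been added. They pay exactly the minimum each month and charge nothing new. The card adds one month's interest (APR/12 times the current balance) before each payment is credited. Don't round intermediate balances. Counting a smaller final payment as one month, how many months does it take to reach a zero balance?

Monthly rate r = 13.1%/12 = 1.09167% = 0.0109167.
While 4% of the post-interest balance exceeds £30.00, each month B ← (B·(1+r))·(1 − 0.04), i.e. B shrinks by the factor (1+r)·0.96 = 0.97048.
This holds for months 1–100. Entering month 101 the balance is £726.73; 4% of the post-interest balance is now below £30.00, so the flat £30.00 minimum applies from here.
From month 101 a fixed £30.00 at rate r clears £726.73 in 29 more payments. Total: 100 + 29 = 129 months.

129 months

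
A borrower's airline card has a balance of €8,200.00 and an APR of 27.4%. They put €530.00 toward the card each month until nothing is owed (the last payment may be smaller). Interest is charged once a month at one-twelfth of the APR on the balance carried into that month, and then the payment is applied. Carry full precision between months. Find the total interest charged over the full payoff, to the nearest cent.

€2,032.61

Monthly rate r = 27.4%/12 = 2.28333% = 0.0228333.
Payoff takes n = ⌈−ln(1 − rB₀/P)/ln(1+r)⌉ = ⌈19.304⌉ = 20 payments; the last is €162.61.
Total paid = 19·€530.00 + €162.61 = €10,232.61.
Total interest = total paid − principal = €10,232.61 − €8,200.00 = €2,032.61.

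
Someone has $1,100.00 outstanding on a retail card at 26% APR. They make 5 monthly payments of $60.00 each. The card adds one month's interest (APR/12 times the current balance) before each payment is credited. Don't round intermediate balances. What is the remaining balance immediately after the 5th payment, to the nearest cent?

Monthly rate r = 26%/12 = 2.16667% = 0.0216667.
Each month: B ← B·(1+r) − $60.00.
Month 1: interest $23.83; balance after payment $1,063.83.
Month 2: interest $23.05; balance after payment $1,026.88.
Month 3: interest $22.25; balance after payment $989.13.
Month 4: interest $21.43; balance after payment $950.56.
Month 5: interest $20.60; balance after payment $911.16.

$911.16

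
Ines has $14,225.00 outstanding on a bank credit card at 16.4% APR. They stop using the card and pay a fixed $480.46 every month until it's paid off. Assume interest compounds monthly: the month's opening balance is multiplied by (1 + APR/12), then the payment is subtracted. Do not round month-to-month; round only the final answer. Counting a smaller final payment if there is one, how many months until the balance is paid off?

39 payments

Monthly rate r = 16.4%/12 = 1.36667% = 0.0136667.
Recurrence: B ← B·(1+r) − $480.46.
Month 1: interest $194.41; balance after payment $13,938.95.
Month 2: interest $190.50; balance after payment $13,648.99.
Closed form: n = −ln(1 − rB₀/P)/ln(1+r) = −ln(0.59537)/ln(1.01367) ≈ 38.203, so the balance reaches zero during payment 39.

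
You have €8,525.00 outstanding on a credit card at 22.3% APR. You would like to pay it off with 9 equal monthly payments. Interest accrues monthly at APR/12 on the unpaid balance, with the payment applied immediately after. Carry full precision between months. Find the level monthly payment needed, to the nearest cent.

€1,037.39

Monthly rate r = 22.3%/12 = 1.85833% = 0.0185833.
Level-payment amortization: P = B₀·r / (1 − (1+r)^(−n)) = 8525.00·0.0185833 / (1 − 1.01858^(−9)).
Denominator 1 − (1+r)^(−9) = 0.152712287.
P = 158.423 / 0.152712287 ≈ 1037.39.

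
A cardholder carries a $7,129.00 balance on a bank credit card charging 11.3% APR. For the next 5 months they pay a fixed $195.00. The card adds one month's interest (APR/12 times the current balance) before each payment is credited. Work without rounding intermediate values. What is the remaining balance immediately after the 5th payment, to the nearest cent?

$6,477.50

Monthly rate r = 11.3%/12 = 0.941667% = 0.00941667.
Each month: B ← B·(1+r) − $195.00.
Month 1: interest $67.13; balance after payment $7,001.13.
Month 2: interest $65.93; balance after payment $6,872.06.
Month 3: interest $64.71; balance after payment $6,741.77.
Month 4: interest $63.49; balance after payment $6,610.26.
Month 5: interest $62.25; balance after payment $6,477.50.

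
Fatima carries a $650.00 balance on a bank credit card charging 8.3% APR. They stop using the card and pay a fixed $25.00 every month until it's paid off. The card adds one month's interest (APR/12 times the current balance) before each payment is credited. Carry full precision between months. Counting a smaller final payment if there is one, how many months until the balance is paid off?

Monthly rate r = 8.3%/12 = 0.691667% = 0.00691667.
Recurrence: B ← B·(1+r) − $25.00.
Month 1: interest $4.50; balance after payment $629.50.
Month 2: interest $4.35; balance after payment $608.85.
Closed form: n = −ln(1 − rB₀/P)/ln(1+r) = −ln(0.82017)/ln(1.00692) ≈ 28.761, so the balance reaches zero during payment 29.

29 months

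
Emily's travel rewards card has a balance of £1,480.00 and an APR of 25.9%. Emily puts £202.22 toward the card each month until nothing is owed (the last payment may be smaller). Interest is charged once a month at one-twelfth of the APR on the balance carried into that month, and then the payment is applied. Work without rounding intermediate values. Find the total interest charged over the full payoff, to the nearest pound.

Monthly rate r = 25.9%/12 = 2.15833% = 0.0215833.
Payoff takes n = ⌈−ln(1 − rB₀/P)/ln(1+r)⌉ = ⌈8.052⌉ = 9 payments; the last is £10.54.
Total paid = 8·£202.22 + £10.54 = £1,628.30.
Total interest = total paid − principal = £1,628.30 − £1,480.00 = £148.30.

£148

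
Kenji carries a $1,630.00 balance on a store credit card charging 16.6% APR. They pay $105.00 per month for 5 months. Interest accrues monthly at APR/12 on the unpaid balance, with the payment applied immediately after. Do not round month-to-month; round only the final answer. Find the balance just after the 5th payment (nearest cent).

Monthly rate r = 16.6%/12 = 1.38333% = 0.0138333.
Each month: B ← B·(1+r) − $105.00.
Month 1: interest $22.55; balance after payment $1,547.55.
Month 2: interest $21.41; balance after payment $1,463.96.
Month 3: interest $20.25; balance after payment $1,379.21.
Month 4: interest $19.08; balance after payment $1,293.29.
Month 5: interest $17.89; balance after payment $1,206.18.

$1,206.18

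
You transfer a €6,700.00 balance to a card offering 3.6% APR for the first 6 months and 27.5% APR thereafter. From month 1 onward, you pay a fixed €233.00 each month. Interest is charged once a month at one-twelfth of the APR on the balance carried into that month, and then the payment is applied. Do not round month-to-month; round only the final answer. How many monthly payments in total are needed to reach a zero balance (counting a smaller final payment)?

40 payments

Promo months 1–6 at r₀ = 3.6%/12 = 0.003; months 7+ at r₁ = 27.5%/12 = 0.0229167.
After month 6: iterate B ← B·(1+r₀) − €233.00 for 6 months → €5,412.98.
Then at r₁ with €233.00/mo: n₂ = −ln(1 − r₁·B/P)/ln(1+r₁) ≈ 33.55 → 34 more payments.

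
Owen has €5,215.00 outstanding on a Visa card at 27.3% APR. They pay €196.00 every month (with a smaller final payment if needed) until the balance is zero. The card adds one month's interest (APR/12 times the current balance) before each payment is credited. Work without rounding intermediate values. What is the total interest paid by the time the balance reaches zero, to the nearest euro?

€2,886

Monthly rate r = 27.3%/12 = 2.275% = 0.02275.
Payoff takes n = ⌈−ln(1 − rB₀/P)/ln(1+r)⌉ = ⌈41.327⌉ = 42 payments; the last is €64.64.
Total paid = 41·€196.00 + €64.64 = €8,100.64.
Total interest = total paid − principal = €8,100.64 − €5,215.00 = €2,885.64.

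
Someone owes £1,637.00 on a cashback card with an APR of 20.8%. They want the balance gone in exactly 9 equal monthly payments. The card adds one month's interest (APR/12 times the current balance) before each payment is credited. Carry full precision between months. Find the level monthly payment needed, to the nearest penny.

£198.01

Monthly rate r = 20.8%/12 = 1.73333% = 0.0173333.
Level-payment amortization: P = B₀·r / (1 − (1+r)^(−n)) = 1637.00·0.0173333 / (1 − 1.01733^(−9)).
Denominator 1 − (1+r)^(−9) = 0.143296524.
P = 28.3747 / 0.143296524 ≈ 198.01.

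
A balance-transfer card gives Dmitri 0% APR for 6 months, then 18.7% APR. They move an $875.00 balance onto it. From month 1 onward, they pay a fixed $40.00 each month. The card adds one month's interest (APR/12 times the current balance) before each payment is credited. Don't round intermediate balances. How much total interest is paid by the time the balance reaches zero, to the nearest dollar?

$100

Promo months 1–6 at r₀ = 0%/12 = 0; months 7+ at r₁ = 18.7%/12 = 0.0155833.
After month 6 (no interest yet): B = $875.00 − 6·$40.00 = $635.00.
Then at r₁ with $40.00/mo: n₂ = −ln(1 − r₁·B/P)/ln(1+r₁) ≈ 18.38 → 19 more payments.
Total paid = 24·$40.00 + $15.24 = $975.24; interest = $975.24 − $875.00 = $100.24.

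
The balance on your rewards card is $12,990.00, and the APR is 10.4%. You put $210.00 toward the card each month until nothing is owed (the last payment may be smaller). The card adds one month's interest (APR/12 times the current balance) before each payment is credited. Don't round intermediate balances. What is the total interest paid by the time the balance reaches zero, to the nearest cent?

$5,701.61

Monthly rate r = 10.4%/12 = 0.866667% = 0.00866667.
Payoff takes n = ⌈−ln(1 − rB₀/P)/ln(1+r)⌉ = ⌈89.008⌉ = 90 payments; the last is $1.61.
Total paid = 89·$210.00 + $1.61 = $18,691.61.
Total interest = total paid − principal = $18,691.61 − $12,990.00 = $5,701.61.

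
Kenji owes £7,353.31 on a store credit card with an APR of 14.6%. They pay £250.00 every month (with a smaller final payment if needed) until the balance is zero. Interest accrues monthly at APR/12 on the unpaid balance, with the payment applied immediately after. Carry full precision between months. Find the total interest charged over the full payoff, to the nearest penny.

£1,804.03

Monthly rate r = 14.6%/12 = 1.21667% = 0.0121667.
Payoff takes n = ⌈−ln(1 − rB₀/P)/ln(1+r)⌉ = ⌈36.628⌉ = 37 payments; the last is £157.34.
Total paid = 36·£250.00 + £157.34 = £9,157.34.
Total interest = total paid − principal = £9,157.34 − £7,353.31 = £1,804.03.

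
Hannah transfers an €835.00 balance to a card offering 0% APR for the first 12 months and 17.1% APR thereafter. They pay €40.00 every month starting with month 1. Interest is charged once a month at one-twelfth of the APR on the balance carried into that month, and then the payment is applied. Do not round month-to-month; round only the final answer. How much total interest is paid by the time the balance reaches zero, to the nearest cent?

Promo months 1–12 at r₀ = 0%/12 = 0; months 13+ at r₁ = 17.1%/12 = 0.01425.
After month 12 (no interest yet): B = €835.00 − 12·€40.00 = €355.00.
Then at r₁ with €40.00/mo: n₂ = −ln(1 − r₁·B/P)/ln(1+r₁) ≈ 9.56 → 10 more payments.
Total paid = 21·€40.00 + €22.31 = €862.31; interest = €862.31 − €835.00 = €27.31.

€27.31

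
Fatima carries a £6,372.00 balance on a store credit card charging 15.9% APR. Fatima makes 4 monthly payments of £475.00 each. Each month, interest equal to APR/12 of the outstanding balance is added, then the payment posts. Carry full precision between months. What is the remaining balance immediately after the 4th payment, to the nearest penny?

Monthly rate r = 15.9%/12 = 1.325% = 0.01325.
Each month: B ← B·(1+r) − £475.00.
Month 1: interest £84.43; balance after payment £5,981.43.
Month 2: interest £79.25; balance after payment £5,585.68.
Month 3: interest £74.01; balance after payment £5,184.69.
Month 4: interest £68.70; balance after payment £4,778.39.

£4,778.39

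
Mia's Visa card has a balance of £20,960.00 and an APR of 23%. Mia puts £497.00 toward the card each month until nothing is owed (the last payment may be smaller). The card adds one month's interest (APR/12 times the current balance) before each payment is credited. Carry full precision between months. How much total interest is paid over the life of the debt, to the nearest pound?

£22,284

Monthly rate r = 23%/12 = 1.91667% = 0.0191667.
Payoff takes n = ⌈−ln(1 − rB₀/P)/ln(1+r)⌉ = ⌈87.010⌉ = 88 payments; the last is £4.99.
Total paid = 87·£497.00 + £4.99 = £43,243.99.
Total interest = total paid − principal = £43,243.99 − £20,960.00 = £22,283.99.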